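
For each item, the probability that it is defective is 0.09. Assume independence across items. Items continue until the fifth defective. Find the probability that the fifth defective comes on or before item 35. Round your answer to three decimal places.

Finishing within 35 items ⇔ at least 5 successes in the first 35. With X ~ Binomial(35, 0.09), P(Y ≤ 35) = 1 − P(X ≤ 4).
  k=0: C(35,0)·0.09^0·0.91^35 = 0.03685
  k=1: C(35,1)·0.09^1·0.91^34 = 0.12756
  k=2: C(35,2)·0.09^2·0.91^33 = 0.21447
  k=3: C(35,3)·0.09^3·0.91^32 = 0.23333
  k=4: C(35,4)·0.09^4·0.91^31 = 0.18461
1 − 0.79682 = 0.20318

0.203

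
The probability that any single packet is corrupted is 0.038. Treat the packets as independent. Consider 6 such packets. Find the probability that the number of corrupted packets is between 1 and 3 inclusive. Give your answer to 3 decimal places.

X ~ Binomial(6, 0.038); P(1 ≤ X ≤ 3) = Σ C(6,k) p^k (1−p)^(6−k) over k:
  k=1: C(6,1)·0.038^1·0.962^5 = 0.18785
  k=2: C(6,2)·0.038^2·0.962^4 = 0.01855
  k=3: C(6,3)·0.038^3·0.962^3 = 0.00098
Total = 0.20738

0.207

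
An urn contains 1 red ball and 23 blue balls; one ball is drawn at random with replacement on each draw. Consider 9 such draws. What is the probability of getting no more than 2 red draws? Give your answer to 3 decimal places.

0.995

X ~ Binomial(9, 0.041667); P(X ≤ 2) = Σ C(9,k) p^k (1−p)^(9−k) over k:
  k=0: C(9,0)·0.041667^0·0.958333^9 = 0.68179
  k=1: C(9,1)·0.041667^1·0.958333^8 = 0.26679
  k=2: C(9,2)·0.041667^2·0.958333^7 = 0.04640
Total = 0.99497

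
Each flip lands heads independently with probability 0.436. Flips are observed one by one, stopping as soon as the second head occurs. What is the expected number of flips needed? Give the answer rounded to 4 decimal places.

4.5872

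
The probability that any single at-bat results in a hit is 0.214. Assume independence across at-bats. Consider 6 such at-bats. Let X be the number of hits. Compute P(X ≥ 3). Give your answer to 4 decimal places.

0.1168

X ~ Binomial(6, 0.214); P(X ≥ 3) = Σ C(6,k) p^k (1−p)^(6−k) over k:
  k=3: C(6,3)·0.214^3·0.786^3 = 0.095179
  k=4: C(6,4)·0.214^4·0.786^2 = 0.019435
  k=5: C(6,5)·0.214^5·0.786^1 = 0.002117
  k=6: C(6,6)·0.214^6·0.786^0 = 0.000096
Total = 0.116826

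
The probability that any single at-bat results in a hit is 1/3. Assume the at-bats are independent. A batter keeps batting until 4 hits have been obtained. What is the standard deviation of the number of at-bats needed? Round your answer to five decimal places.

4.89898

Y = total at-bats until the fourth success; negative binomial with r=4, p=0.333333.
SD(Y) = √[r(1−p)/p²] = √(24.0000000) = 4.8989795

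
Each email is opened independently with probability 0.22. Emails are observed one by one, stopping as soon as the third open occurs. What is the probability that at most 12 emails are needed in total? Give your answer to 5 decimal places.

0.51136

Finishing within 12 emails ⇔ at least 3 successes in the first 12. With X ~ Binomial(12, 0.22), P(Y ≤ 12) = 1 − P(X ≤ 2).
  k=0: C(12,0)·0.22^0·0.78^12 = 0.0507149
  k=1: C(12,1)·0.22^1·0.78^11 = 0.1716503
  k=2: C(12,2)·0.22^2·0.78^10 = 0.2662780
1 − 0.4886432 = 0.5113568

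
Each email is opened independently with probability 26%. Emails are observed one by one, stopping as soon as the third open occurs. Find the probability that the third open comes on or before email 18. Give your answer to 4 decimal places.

Finishing within 18 emails ⇔ at least 3 successes in the first 18. With X ~ Binomial(18, 0.26), P(Y ≤ 18) = 1 − P(X ≤ 2).
  k=0: C(18,0)·0.26^0·0.74^18 = 0.004428
  k=1: C(18,1)·0.26^1·0.74^17 = 0.028002
  k=2: C(18,2)·0.26^2·0.74^16 = 0.083627
1 − 0.116056 = 0.883944

0.8839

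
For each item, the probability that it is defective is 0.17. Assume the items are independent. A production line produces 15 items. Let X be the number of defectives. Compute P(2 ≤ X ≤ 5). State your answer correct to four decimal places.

0.7211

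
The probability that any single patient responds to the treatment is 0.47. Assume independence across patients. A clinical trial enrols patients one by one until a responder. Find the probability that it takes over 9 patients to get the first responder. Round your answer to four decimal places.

0.0033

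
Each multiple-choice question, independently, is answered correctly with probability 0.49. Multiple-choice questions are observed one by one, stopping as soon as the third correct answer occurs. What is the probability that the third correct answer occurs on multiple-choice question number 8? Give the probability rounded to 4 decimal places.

0.0852

Y = trial on which the third success occurs; negative binomial, r=3, p=0.49.
P(Y=8) = C(7,2) · p^3 · (1−p)^5
= 21 · 0.11765 · 0.034503 = 0.085243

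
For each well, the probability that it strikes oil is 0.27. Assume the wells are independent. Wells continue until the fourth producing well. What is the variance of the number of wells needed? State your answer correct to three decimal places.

Y = total wells until the fourth success; negative binomial with r=4, p=0.27.
Var(Y) = r(1−p)/p² = 4·0.73 / 0.27² = 40.05487

40.055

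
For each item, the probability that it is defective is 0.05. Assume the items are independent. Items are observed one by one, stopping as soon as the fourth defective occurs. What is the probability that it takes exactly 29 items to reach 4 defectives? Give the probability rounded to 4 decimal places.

0.0057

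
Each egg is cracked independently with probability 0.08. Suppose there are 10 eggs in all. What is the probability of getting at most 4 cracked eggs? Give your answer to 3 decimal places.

0.999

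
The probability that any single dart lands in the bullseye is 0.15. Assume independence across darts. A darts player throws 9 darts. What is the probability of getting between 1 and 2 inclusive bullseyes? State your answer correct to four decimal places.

0.6275

X ~ Binomial(9, 0.15); P(1 ≤ X ≤ 2) = Σ C(9,k) p^k (1−p)^(9−k) over k:
  k=1: C(9,1)·0.15^1·0.85^8 = 0.367862
  k=2: C(9,2)·0.15^2·0.85^7 = 0.259667
Total = 0.627530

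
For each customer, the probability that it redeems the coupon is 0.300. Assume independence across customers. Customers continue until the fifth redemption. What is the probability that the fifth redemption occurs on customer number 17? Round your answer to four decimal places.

0.0612

Y = trial on which the fifth success occurs; negative binomial, r=5, p=0.30.
P(Y=17) = C(16,4) · p^5 · (1−p)^12
= 1820 · 0.00243 · 0.013841 = 0.061214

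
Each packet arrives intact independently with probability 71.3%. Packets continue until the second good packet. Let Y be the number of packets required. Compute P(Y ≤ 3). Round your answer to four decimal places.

Finishing within 3 packets ⇔ at least 2 successes in the first 3. With X ~ Binomial(3, 0.713), P(Y ≤ 3) = 1 − P(X ≤ 1).
  k=0: C(3,0)·0.713^0·0.287^3 = 0.023640
  k=1: C(3,1)·0.713^1·0.287^2 = 0.176187
1 − 0.199827 = 0.800173

0.8002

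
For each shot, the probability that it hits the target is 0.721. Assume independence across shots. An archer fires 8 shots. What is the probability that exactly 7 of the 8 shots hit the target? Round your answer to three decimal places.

X ~ Binomial(n=8, p=0.721).
P(X=7) = C(8,7) · p^7 · (1−p)^1
= 8 · 0.10129 · 0.279 = 0.22607

0.226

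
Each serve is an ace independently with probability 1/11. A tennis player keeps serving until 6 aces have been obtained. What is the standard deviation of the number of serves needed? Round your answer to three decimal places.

25.690

Y = total serves until the sixth success; negative binomial with r=6, p=0.090909.
SD(Y) = √[r(1−p)/p²] = √(660.00000) = 25.69047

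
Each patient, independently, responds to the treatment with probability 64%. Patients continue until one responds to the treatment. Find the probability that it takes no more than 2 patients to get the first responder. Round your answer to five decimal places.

0.87040

Y = number of patients to the first success; geometric, p = 0.64.
P(Y ≤ 2) = 1 − (1−p)^2 = 1 − 0.1296000 = 0.8704000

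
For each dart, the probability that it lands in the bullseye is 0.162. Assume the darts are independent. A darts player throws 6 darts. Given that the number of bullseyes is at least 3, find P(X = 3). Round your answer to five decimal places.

0.86463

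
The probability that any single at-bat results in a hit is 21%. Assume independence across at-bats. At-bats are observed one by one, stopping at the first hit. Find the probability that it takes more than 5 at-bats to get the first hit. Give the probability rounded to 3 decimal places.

Y = number of at-bats to the first success; geometric, p = 0.21.
P(Y > 5) = P(first 5 all fail) = (1−p)^5 = 0.30771

0.308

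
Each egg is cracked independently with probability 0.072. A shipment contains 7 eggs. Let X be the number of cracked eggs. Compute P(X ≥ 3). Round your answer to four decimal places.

X ~ Binomial(7, 0.072); P(X ≥ 3) = Σ C(7,k) p^k (1−p)^(7−k) over k:
  k=3: C(7,3)·0.072^3·0.928^4 = 0.009689
  k=4: C(7,4)·0.072^4·0.928^3 = 0.000752
  k=5: C(7,5)·0.072^5·0.928^2 = 0.000035
  k=6: C(7,6)·0.072^6·0.928^1 = 0.000001
  k=7: C(7,7)·0.072^7·0.928^0 = 0.000000
Total = 0.010476

0.0105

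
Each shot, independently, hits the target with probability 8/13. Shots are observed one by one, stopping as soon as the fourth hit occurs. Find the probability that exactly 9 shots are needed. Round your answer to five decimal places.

0.06759

Y = trial on which the fourth success occurs; negative binomial, r=4, p=0.615385.
P(Y=9) = C(8,3) · p^4 · (1−p)^5
= 56 · 0.14341 · 0.0084165 = 0.0675939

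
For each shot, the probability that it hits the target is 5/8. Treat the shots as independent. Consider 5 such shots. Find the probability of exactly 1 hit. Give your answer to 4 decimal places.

X ~ Binomial(n=5, p=0.625).
P(X=1) = C(5,1) · p^1 · (1−p)^4
= 5 · 0.625 · 0.019775 = 0.061798

0.0618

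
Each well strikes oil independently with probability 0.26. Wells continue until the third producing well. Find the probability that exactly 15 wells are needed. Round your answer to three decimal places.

Y = trial on which the third success occurs; negative binomial, r=3, p=0.26.
P(Y=15) = C(14,2) · p^3 · (1−p)^12
= 91 · 0.017576 · 0.026964 = 0.04313

0.043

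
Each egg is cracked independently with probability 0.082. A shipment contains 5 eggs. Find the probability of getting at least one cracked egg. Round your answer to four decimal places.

P(at least one) = 1 − P(none) = 1 − (1 − 0.082)^5
= 1 − 0.651949 = 0.348051

0.3481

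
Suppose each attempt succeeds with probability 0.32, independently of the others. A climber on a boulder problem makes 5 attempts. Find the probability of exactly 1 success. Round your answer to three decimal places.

0.342

X ~ Binomial(n=5, p=0.32).
P(X=1) = C(5,1) · p^1 · (1−p)^4
= 5 · 0.32 · 0.21381 = 0.34210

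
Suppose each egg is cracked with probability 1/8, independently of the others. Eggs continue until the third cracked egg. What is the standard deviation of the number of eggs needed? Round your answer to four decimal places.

12.9615

Y = total eggs until the third success; negative binomial with r=3, p=0.125.
SD(Y) = √[r(1−p)/p²] = √(168.000000) = 12.961481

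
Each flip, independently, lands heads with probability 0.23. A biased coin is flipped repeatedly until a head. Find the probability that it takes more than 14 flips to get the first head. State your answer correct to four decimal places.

Y = number of flips to the first success; geometric, p = 0.23.
P(Y > 14) = P(first 14 all fail) = (1−p)^14 = 0.025756

0.0258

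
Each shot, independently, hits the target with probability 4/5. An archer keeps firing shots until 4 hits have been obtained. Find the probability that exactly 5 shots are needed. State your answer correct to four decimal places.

Y = trial on which the fourth success occurs; negative binomial, r=4, p=0.80.
P(Y=5) = C(4,3) · p^4 · (1−p)^1
= 4 · 0.4096 · 0.2 = 0.327680

0.3277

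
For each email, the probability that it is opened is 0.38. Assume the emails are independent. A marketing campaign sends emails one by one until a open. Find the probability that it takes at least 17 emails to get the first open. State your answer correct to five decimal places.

Y = number of emails to the first success; geometric, p = 0.38.
P(Y > 16) = P(first 16 all fail) = (1−p)^16 = 0.0004767

0.00048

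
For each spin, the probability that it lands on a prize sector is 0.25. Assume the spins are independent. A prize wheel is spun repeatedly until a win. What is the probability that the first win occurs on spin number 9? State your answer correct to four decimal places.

0.0250

Geometric (trials to first success), p = 0.25.
P(Y = 9) = (1−p)^8 · p = 0.10011 · 0.25 = 0.025028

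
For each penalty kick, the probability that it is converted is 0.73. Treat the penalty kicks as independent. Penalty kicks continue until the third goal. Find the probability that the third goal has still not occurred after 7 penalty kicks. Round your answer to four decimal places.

Needing more than 7 penalty kicks ⇔ fewer than 3 successes in the first 7. With X ~ Binomial(7, 0.73), P(Y > 7) = P(X ≤ 2).
  k=0: C(7,0)·0.73^0·0.27^7 = 0.000105
  k=1: C(7,1)·0.73^1·0.27^6 = 0.001980
  k=2: C(7,2)·0.73^2·0.27^5 = 0.016058
P(X ≤ 2) = 0.018142

0.0181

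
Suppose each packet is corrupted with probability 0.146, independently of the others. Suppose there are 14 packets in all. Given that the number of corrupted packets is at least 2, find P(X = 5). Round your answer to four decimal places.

0.0511

X ~ Binomial(14, 0.146). Want P(X=5 | X≥2) = P(X=5) / P(X≥2).
P(X=5) = C(14,5)·0.146^5·0.854^9 = 0.032088
P(X≥2) = 1 − 0.109751 − 0.262684 = 0.627565
Ratio = 0.032088 / 0.627565 = 0.051132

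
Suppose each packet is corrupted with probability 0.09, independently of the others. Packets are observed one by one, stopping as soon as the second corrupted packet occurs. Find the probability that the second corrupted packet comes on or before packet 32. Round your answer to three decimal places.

0.796

Finishing within 32 packets ⇔ at least 2 successes in the first 32. With X ~ Binomial(32, 0.09), P(Y ≤ 32) = 1 − P(X ≤ 1).
  k=0: C(32,0)·0.09^0·0.91^32 = 0.04890
  k=1: C(32,1)·0.09^1·0.91^31 = 0.15477
1 − 0.20367 = 0.79633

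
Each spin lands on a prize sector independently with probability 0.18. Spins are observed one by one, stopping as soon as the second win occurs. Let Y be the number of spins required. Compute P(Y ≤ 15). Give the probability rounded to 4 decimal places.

0.7813

Finishing within 15 spins ⇔ at least 2 successes in the first 15. With X ~ Binomial(15, 0.18), P(Y ≤ 15) = 1 − P(X ≤ 1).
  k=0: C(15,0)·0.18^0·0.82^15 = 0.050957
  k=1: C(15,1)·0.18^1·0.82^14 = 0.167787
1 − 0.218744 = 0.781256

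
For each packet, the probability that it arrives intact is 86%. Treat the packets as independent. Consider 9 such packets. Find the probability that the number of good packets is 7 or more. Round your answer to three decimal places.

0.880

X ~ Binomial(9, 0.86); P(X ≥ 7) = Σ C(9,k) p^k (1−p)^(9−k) over k:
  k=7: C(9,7)·0.86^7·0.14^2 = 0.24550
  k=8: C(9,8)·0.86^8·0.14^1 = 0.37701
  k=9: C(9,9)·0.86^9·0.14^0 = 0.25733
Total = 0.87984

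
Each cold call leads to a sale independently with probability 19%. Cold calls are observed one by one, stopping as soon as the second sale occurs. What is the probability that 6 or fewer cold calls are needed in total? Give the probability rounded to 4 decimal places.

Finishing within 6 cold calls ⇔ at least 2 successes in the first 6. With X ~ Binomial(6, 0.19), P(Y ≤ 6) = 1 − P(X ≤ 1).
  k=0: C(6,0)·0.19^0·0.81^6 = 0.282430
  k=1: C(6,1)·0.19^1·0.81^5 = 0.397493
1 − 0.679923 = 0.320077

0.3201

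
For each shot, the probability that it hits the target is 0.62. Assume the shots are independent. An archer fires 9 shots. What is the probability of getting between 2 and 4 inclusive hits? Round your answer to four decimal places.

X ~ Binomial(9, 0.62); P(2 ≤ X ≤ 4) = Σ C(9,k) p^k (1−p)^(9−k) over k:
  k=2: C(9,2)·0.62^2·0.38^7 = 0.015833
  k=3: C(9,3)·0.62^3·0.38^6 = 0.060278
  k=4: C(9,4)·0.62^4·0.38^5 = 0.147521
Total = 0.223632

0.2236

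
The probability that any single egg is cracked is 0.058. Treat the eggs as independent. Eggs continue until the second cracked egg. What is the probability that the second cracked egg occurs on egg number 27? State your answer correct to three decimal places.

Y = trial on which the second success occurs; negative binomial, r=2, p=0.058.
P(Y=27) = C(26,1) · p^2 · (1−p)^25
= 26 · 0.003364 · 0.22453 = 0.01964

0.020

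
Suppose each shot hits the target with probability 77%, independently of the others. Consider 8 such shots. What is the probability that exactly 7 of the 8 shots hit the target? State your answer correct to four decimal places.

0.2953

X ~ Binomial(n=8, p=0.77).
P(X=7) = C(8,7) · p^7 · (1−p)^1
= 8 · 0.16049 · 0.23 = 0.295293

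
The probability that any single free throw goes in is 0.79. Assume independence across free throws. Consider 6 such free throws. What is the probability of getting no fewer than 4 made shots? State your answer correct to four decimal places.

X ~ Binomial(6, 0.79); P(X ≥ 4) = Σ C(6,k) p^k (1−p)^(6−k) over k:
  k=4: C(6,4)·0.79^4·0.21^2 = 0.257655
  k=5: C(6,5)·0.79^5·0.21^1 = 0.387709
  k=6: C(6,6)·0.79^6·0.21^0 = 0.243087
Total = 0.888451

0.8885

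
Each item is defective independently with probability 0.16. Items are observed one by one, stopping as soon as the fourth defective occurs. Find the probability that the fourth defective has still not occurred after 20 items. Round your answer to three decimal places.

Needing more than 20 items ⇔ fewer than 4 successes in the first 20. With X ~ Binomial(20, 0.16), P(Y > 20) = P(X ≤ 3).
  k=0: C(20,0)·0.16^0·0.84^20 = 0.03059
  k=1: C(20,1)·0.16^1·0.84^19 = 0.11654
  k=2: C(20,2)·0.16^2·0.84^18 = 0.21087
  k=3: C(20,3)·0.16^3·0.84^17 = 0.24100
P(X ≤ 3) = 0.59900

0.599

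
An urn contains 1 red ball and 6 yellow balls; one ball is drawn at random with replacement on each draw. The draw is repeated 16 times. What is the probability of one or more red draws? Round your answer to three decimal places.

0.915

P(at least one) = 1 − P(none) = 1 − (1 − 0.142857)^16
= 1 − 0.08489 = 0.91511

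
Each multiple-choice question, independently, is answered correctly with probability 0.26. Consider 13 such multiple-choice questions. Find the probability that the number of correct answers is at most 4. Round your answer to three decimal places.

0.768

X ~ Binomial(13, 0.26); P(X ≤ 4) = Σ C(13,k) p^k (1−p)^(13−k) over k:
  k=0: C(13,0)·0.26^0·0.74^13 = 0.01995
  k=1: C(13,1)·0.26^1·0.74^12 = 0.09114
  k=2: C(13,2)·0.26^2·0.74^11 = 0.19213
  k=3: C(13,3)·0.26^3·0.74^10 = 0.24752
  k=4: C(13,4)·0.26^4·0.74^9 = 0.21741
Total = 0.76815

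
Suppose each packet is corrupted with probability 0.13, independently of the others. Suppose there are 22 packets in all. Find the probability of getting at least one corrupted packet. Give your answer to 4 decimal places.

P(at least one) = 1 − P(none) = 1 − (1 − 0.13)^22
= 1 − 0.046711 = 0.953289

0.9533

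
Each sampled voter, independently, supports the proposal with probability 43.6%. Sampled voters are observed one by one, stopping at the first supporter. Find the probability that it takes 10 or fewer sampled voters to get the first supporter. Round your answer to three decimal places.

Y = number of sampled voters to the first success; geometric, p = 0.436.
P(Y ≤ 10) = 1 − (1−p)^10 = 1 − 0.00326 = 0.99674

0.997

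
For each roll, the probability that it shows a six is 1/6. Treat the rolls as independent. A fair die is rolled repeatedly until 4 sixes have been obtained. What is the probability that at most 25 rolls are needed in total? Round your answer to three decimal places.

0.618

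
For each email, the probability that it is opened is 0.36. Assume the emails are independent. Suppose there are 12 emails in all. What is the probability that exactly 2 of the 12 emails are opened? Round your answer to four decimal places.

0.0986

X ~ Binomial(n=12, p=0.36).
P(X=2) = C(12,2) · p^2 · (1−p)^10
= 66 · 0.1296 · 0.011529 = 0.098616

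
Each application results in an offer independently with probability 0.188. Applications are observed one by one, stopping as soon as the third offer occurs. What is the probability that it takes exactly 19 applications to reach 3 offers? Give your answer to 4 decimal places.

Y = trial on which the third success occurs; negative binomial, r=3, p=0.188.
P(Y=19) = C(18,2) · p^3 · (1−p)^16
= 153 · 0.0066447 · 0.035719 = 0.036313

0.0363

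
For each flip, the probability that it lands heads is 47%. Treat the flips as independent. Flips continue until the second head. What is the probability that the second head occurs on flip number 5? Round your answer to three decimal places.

0.132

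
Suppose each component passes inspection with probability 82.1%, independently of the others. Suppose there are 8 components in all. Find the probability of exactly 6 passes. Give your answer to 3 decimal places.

0.275

X ~ Binomial(n=8, p=0.821).
P(X=6) = C(8,6) · p^6 · (1−p)^2
= 28 · 0.30624 · 0.032041 = 0.27474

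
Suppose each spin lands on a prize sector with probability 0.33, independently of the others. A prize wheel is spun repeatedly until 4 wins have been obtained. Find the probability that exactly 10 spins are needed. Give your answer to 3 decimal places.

Y = trial on which the fourth success occurs; negative binomial, r=4, p=0.33.
P(Y=10) = C(9,3) · p^4 · (1−p)^6
= 84 · 0.011859 · 0.090458 = 0.09011

0.090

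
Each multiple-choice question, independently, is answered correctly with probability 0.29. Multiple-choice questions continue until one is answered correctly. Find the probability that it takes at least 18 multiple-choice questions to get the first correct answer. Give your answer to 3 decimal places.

0.003

Y = number of multiple-choice questions to the first success; geometric, p = 0.29.
P(Y > 17) = P(first 17 all fail) = (1−p)^17 = 0.00296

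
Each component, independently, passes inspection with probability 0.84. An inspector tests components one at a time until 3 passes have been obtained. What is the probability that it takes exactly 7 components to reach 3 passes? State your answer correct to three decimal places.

Y = trial on which the third success occurs; negative binomial, r=3, p=0.84.
P(Y=7) = C(6,2) · p^3 · (1−p)^4
= 15 · 0.5927 · 0.00065536 = 0.00583

0.006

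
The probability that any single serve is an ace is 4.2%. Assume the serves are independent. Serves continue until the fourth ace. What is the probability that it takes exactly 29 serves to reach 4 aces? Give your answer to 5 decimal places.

0.00349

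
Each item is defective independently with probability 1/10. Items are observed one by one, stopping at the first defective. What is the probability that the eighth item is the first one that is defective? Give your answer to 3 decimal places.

0.048

Geometric (trials to first success), p = 0.10.
P(Y = 8) = (1−p)^7 · p = 0.4783 · 0.10 = 0.04783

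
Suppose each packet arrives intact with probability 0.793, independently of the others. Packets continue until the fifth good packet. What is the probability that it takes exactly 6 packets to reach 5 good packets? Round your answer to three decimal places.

Y = trial on which the fifth success occurs; negative binomial, r=5, p=0.793.
P(Y=6) = C(5,4) · p^5 · (1−p)^1
= 5 · 0.31359 · 0.207 = 0.32457

0.325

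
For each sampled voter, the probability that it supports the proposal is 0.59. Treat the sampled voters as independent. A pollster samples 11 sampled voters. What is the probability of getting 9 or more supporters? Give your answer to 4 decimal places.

0.1062

X ~ Binomial(11, 0.59); P(X ≥ 9) = Σ C(11,k) p^k (1−p)^(11−k) over k:
  k=9: C(11,9)·0.59^9·0.41^2 = 0.080094
  k=10: C(11,10)·0.59^10·0.41^1 = 0.023051
  k=11: C(11,11)·0.59^11·0.41^0 = 0.003016
Total = 0.106161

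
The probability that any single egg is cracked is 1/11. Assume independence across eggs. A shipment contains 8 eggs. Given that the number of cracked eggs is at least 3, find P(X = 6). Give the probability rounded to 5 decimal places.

X ~ Binomial(8, 0.090909). Want P(X=6 | X≥3) = P(X=6) / P(X≥3).
P(X=6) = C(8,6)·0.090909^6·0.909091^2 = 0.0000131
P(X≥3) = 1 − 0.4665074 − 0.3732059 − 0.1306221 = 0.0296646
Ratio = 0.0000131 / 0.0296646 = 0.0004403

0.00044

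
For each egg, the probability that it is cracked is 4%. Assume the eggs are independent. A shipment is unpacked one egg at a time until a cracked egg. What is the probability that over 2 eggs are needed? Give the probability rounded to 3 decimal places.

Y = number of eggs to the first success; geometric, p = 0.04.
P(Y > 2) = P(first 2 all fail) = (1−p)^2 = 0.92160

0.922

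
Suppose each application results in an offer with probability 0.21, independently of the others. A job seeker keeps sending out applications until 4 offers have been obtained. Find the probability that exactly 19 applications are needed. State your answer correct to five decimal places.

0.04624

Y = trial on which the fourth success occurs; negative binomial, r=4, p=0.21.
P(Y=19) = C(18,3) · p^4 · (1−p)^15
= 816 · 0.0019448 · 0.029134 = 0.0462353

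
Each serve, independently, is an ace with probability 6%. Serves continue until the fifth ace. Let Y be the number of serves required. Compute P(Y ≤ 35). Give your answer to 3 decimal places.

0.056

Finishing within 35 serves ⇔ at least 5 successes in the first 35. With X ~ Binomial(35, 0.06), P(Y ≤ 35) = 1 − P(X ≤ 4).
  k=0: C(35,0)·0.06^0·0.94^35 = 0.11468
  k=1: C(35,1)·0.06^1·0.94^34 = 0.25619
  k=2: C(35,2)·0.06^2·0.94^33 = 0.27800
  k=3: C(35,3)·0.06^3·0.94^32 = 0.19519
  k=4: C(35,4)·0.06^4·0.94^31 = 0.09967
1 − 0.94372 = 0.05628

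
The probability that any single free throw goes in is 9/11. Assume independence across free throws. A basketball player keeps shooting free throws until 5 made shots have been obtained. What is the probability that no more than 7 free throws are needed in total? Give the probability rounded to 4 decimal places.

Finishing within 7 free throws ⇔ at least 5 successes in the first 7. With X ~ Binomial(7, 0.818182), P(Y ≤ 7) = 1 − P(X ≤ 4).
  k=0: C(7,0)·0.818182^0·0.181818^7 = 0.000007
  k=1: C(7,1)·0.818182^1·0.181818^6 = 0.000207
  k=2: C(7,2)·0.818182^2·0.181818^5 = 0.002793
  k=3: C(7,3)·0.818182^3·0.181818^4 = 0.020949
  k=4: C(7,4)·0.818182^4·0.181818^3 = 0.094271
1 − 0.118227 = 0.881773

0.8818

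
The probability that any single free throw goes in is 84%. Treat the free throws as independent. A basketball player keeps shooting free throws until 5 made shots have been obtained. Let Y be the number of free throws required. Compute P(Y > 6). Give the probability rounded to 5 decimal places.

0.24722

Needing more than 6 free throws ⇔ fewer than 5 successes in the first 6. With X ~ Binomial(6, 0.84), P(Y > 6) = P(X ≤ 4).
  k=0: C(6,0)·0.84^0·0.16^6 = 0.0000168
  k=1: C(6,1)·0.84^1·0.16^5 = 0.0005285
  k=2: C(6,2)·0.84^2·0.16^4 = 0.0069363
  k=3: C(6,3)·0.84^3·0.16^3 = 0.0485543
  k=4: C(6,4)·0.84^4·0.16^2 = 0.1911826
P(X ≤ 4) = 0.2472185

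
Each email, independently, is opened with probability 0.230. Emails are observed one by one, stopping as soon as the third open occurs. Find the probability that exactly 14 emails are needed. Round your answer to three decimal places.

0.054

Y = trial on which the third success occurs; negative binomial, r=3, p=0.23.
P(Y=14) = C(13,2) · p^3 · (1−p)^11
= 78 · 0.012167 · 0.056415 = 0.05354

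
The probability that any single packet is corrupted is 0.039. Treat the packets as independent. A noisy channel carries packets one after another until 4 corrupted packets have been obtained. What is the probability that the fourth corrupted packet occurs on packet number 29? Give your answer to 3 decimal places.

Y = trial on which the fourth success occurs; negative binomial, r=4, p=0.039.
P(Y=29) = C(28,3) · p^4 · (1−p)^25
= 3276 · 2.3134e-06 · 0.3699 = 0.00280

0.003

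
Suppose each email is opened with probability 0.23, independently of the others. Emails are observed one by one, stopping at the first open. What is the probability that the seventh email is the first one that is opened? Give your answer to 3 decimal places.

0.048

Geometric (trials to first success), p = 0.23.
P(Y = 7) = (1−p)^6 · p = 0.20842 · 0.23 = 0.04794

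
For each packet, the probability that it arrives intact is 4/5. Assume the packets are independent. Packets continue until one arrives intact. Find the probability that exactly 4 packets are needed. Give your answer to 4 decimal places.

Geometric (trials to first success), p = 0.80.
P(Y = 4) = (1−p)^3 · p = 0.008 · 0.80 = 0.006400

0.0064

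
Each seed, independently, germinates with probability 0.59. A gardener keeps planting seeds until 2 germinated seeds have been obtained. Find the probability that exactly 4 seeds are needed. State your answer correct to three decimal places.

Y = trial on which the second success occurs; negative binomial, r=2, p=0.59.
P(Y=4) = C(3,1) · p^2 · (1−p)^2
= 3 · 0.3481 · 0.1681 = 0.17555

0.176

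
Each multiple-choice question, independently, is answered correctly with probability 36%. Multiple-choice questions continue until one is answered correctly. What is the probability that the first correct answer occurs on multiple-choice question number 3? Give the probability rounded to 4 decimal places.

0.1475

Geometric (trials to first success), p = 0.36.
P(Y = 3) = (1−p)^2 · p = 0.4096 · 0.36 = 0.147456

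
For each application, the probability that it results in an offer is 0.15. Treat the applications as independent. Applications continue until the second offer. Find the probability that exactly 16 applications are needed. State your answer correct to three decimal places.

Y = trial on which the second success occurs; negative binomial, r=2, p=0.15.
P(Y=16) = C(15,1) · p^2 · (1−p)^14
= 15 · 0.0225 · 0.10277 = 0.03468

0.035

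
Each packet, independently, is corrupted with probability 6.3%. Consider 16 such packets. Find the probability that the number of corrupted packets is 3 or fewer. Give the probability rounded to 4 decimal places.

X ~ Binomial(16, 0.063); P(X ≤ 3) = Σ C(16,k) p^k (1−p)^(16−k) over k:
  k=0: C(16,0)·0.063^0·0.937^16 = 0.353048
  k=1: C(16,1)·0.063^1·0.937^15 = 0.379800
  k=2: C(16,2)·0.063^2·0.937^14 = 0.191521
  k=3: C(16,3)·0.063^3·0.937^13 = 0.060093
Total = 0.984461

0.9845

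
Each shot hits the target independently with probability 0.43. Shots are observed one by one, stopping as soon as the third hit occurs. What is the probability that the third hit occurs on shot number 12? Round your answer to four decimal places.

Y = trial on which the third success occurs; negative binomial, r=3, p=0.43.
P(Y=12) = C(11,2) · p^3 · (1−p)^9
= 55 · 0.079507 · 0.0063515 = 0.027774

0.0278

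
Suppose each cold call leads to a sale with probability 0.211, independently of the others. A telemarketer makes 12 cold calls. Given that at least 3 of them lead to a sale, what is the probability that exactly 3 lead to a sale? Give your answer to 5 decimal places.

0.50984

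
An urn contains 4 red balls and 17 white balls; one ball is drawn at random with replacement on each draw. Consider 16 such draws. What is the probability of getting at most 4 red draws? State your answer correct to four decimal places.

X ~ Binomial(16, 0.190476); P(X ≤ 4) = Σ C(16,k) p^k (1−p)^(16−k) over k:
  k=0: C(16,0)·0.190476^0·0.809524^16 = 0.034015
  k=1: C(16,1)·0.190476^1·0.809524^15 = 0.128058
  k=2: C(16,2)·0.190476^2·0.809524^14 = 0.225984
  k=3: C(16,3)·0.190476^3·0.809524^13 = 0.248139
  k=4: C(16,4)·0.190476^4·0.809524^12 = 0.189753
Total = 0.825949

0.8259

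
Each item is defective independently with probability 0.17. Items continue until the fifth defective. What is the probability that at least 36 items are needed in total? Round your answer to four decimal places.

0.2671

Needing more than 35 items ⇔ fewer than 5 successes in the first 35. With X ~ Binomial(35, 0.17), P(Y > 35) = P(X ≤ 4).
  k=0: C(35,0)·0.17^0·0.83^35 = 0.001471
  k=1: C(35,1)·0.17^1·0.83^34 = 0.010548
  k=2: C(35,2)·0.17^2·0.83^33 = 0.036728
  k=3: C(35,3)·0.17^3·0.83^32 = 0.082748
  k=4: C(35,4)·0.17^4·0.83^31 = 0.135586
P(X ≤ 4) = 0.267081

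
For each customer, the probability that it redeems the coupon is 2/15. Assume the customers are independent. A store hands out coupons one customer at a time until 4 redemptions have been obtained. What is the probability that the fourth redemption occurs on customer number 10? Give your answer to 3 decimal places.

Y = trial on which the fourth success occurs; negative binomial, r=4, p=0.133333.
P(Y=10) = C(9,3) · p^4 · (1−p)^6
= 84 · 0.00031605 · 0.42375 = 0.01125

0.011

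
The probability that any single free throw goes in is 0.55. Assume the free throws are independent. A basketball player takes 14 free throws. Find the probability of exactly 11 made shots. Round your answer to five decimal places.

0.04621

X ~ Binomial(n=14, p=0.55).
P(X=11) = C(14,11) · p^11 · (1−p)^3
= 364 · 0.0013931 · 0.091125 = 0.0462092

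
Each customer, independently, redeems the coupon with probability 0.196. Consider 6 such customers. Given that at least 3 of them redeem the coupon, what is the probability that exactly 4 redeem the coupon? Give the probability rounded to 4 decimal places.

X ~ Binomial(6, 0.196). Want P(X=4 | X≥3) = P(X=4) / P(X≥3).
P(X=4) = C(6,4)·0.196^4·0.804^2 = 0.014310
P(X≥3) = 1 − 0.270107 − 0.395082 − 0.240784 = 0.094026
Ratio = 0.014310 / 0.094026 = 0.152187

0.1522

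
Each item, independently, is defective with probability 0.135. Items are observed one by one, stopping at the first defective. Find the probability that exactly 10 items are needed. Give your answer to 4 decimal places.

Geometric (trials to first success), p = 0.135.
P(Y = 10) = (1−p)^9 · p = 0.27111 · 0.135 = 0.036600

0.0366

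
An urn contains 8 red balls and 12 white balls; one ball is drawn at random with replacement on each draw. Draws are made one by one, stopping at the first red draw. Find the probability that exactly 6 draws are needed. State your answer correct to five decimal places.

0.03110

Geometric (trials to first success), p = 0.40.
P(Y = 6) = (1−p)^5 · p = 0.07776 · 0.40 = 0.0311040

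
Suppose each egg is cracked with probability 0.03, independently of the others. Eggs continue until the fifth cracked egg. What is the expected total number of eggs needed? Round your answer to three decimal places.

Y = total eggs until the fifth success; negative binomial with r=5, p=0.03.
E[Y] = r / p = 5 / 0.03 = 166.66667

166.667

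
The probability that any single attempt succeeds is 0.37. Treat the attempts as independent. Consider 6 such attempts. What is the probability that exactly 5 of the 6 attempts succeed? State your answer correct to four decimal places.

X ~ Binomial(n=6, p=0.37).
P(X=5) = C(6,5) · p^5 · (1−p)^1
= 6 · 0.0069344 · 0.63 = 0.026212

0.0262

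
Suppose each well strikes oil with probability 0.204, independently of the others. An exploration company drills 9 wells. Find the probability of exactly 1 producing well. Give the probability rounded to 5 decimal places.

0.29592

X ~ Binomial(n=9, p=0.204).
P(X=1) = C(9,1) · p^1 · (1−p)^8
= 9 · 0.204 · 0.16118 = 0.2959220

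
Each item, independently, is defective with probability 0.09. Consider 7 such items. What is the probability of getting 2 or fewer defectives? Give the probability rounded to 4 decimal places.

X ~ Binomial(7, 0.09); P(X ≤ 2) = Σ C(7,k) p^k (1−p)^(7−k) over k:
  k=0: C(7,0)·0.09^0·0.91^7 = 0.516761
  k=1: C(7,1)·0.09^1·0.91^6 = 0.357758
  k=2: C(7,2)·0.09^2·0.91^5 = 0.106148
Total = 0.980667

0.9807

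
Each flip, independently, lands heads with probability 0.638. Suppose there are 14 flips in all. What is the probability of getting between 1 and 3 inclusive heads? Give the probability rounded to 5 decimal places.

0.00153

X ~ Binomial(14, 0.638); P(1 ≤ X ≤ 3) = Σ C(14,k) p^k (1−p)^(14−k) over k:
  k=1: C(14,1)·0.638^1·0.362^13 = 0.0000164
  k=2: C(14,2)·0.638^2·0.362^12 = 0.0001876
  k=3: C(14,3)·0.638^3·0.362^11 = 0.0013224
Total = 0.0015263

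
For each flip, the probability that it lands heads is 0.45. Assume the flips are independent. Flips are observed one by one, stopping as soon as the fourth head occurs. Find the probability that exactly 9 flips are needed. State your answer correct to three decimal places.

Y = trial on which the fourth success occurs; negative binomial, r=4, p=0.45.
P(Y=9) = C(8,3) · p^4 · (1−p)^5
= 56 · 0.041006 · 0.050328 = 0.11557

0.116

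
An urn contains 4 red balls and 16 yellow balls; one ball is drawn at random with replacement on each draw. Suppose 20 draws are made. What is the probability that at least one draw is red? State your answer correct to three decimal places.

0.988

P(at least one) = 1 − P(none) = 1 − (1 − 0.20)^20
= 1 − 0.01153 = 0.98847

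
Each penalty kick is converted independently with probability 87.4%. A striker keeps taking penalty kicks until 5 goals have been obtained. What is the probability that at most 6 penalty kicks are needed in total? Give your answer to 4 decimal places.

Finishing within 6 penalty kicks ⇔ at least 5 successes in the first 6. With X ~ Binomial(6, 0.874), P(Y ≤ 6) = 1 − P(X ≤ 4).
  k=0: C(6,0)·0.874^0·0.126^6 = 0.000004
  k=1: C(6,1)·0.874^1·0.126^5 = 0.000167
  k=2: C(6,2)·0.874^2·0.126^4 = 0.002888
  k=3: C(6,3)·0.874^3·0.126^3 = 0.026710
  k=4: C(6,4)·0.874^4·0.126^2 = 0.138956
1 − 0.168725 = 0.831275

0.8313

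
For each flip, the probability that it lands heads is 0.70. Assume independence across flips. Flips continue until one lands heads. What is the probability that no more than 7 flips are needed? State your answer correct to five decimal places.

Y = number of flips to the first success; geometric, p = 0.70.
P(Y ≤ 7) = 1 − (1−p)^7 = 1 − 0.0002187 = 0.9997813

0.99978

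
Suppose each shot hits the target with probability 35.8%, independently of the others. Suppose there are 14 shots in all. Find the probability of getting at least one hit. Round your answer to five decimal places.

0.99798

P(at least one) = 1 − P(none) = 1 − (1 − 0.358)^14
= 1 − 0.0020206 = 0.9979794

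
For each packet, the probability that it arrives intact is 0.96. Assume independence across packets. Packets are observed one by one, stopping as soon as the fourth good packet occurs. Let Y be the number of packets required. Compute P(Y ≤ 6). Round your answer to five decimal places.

Finishing within 6 packets ⇔ at least 4 successes in the first 6. With X ~ Binomial(6, 0.96), P(Y ≤ 6) = 1 − P(X ≤ 3).
  k=0: C(6,0)·0.96^0·0.04^6 = 0.0000000
  k=1: C(6,1)·0.96^1·0.04^5 = 0.0000006
  k=2: C(6,2)·0.96^2·0.04^4 = 0.0000354
  k=3: C(6,3)·0.96^3·0.04^3 = 0.0011325
1 − 0.0011684 = 0.9988316

0.99883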